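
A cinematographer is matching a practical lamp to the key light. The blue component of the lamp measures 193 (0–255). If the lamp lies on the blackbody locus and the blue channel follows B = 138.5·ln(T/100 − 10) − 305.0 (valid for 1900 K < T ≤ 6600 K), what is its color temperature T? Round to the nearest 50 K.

4650 K

ln(t − 10) = (193 + 305.0) / 138.5 = 3.5957.
t − 10 = e^3.5957 = 36.440, so t = 46.440.
T = 100·t = 4644 K → 4650 K to the nearest 50 K.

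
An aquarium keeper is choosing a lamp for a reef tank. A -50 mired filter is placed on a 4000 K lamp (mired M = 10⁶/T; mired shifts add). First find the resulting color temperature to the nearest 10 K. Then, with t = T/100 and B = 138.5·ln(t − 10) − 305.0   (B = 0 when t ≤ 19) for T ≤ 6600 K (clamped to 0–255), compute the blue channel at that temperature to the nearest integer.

M_in = 10⁶/4000 = 250.00; M_out = 250.00 + (-50) = 200.00.
T_out = 10⁶/200.00 = 5000.0 K → 5000 K; t = 50.
B = 138.5·ln(50 − 10) − 305.0 = 138.5·ln 40 − 305.0 = 138.5·3.6889 − 305.0 = 205.910.
Rounded: 206.

206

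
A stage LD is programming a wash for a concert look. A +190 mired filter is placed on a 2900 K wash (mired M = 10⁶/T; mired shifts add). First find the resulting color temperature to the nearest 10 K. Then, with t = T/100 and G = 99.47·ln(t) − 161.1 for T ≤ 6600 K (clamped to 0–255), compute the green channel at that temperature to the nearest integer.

130

M_in = 10⁶/2900 = 344.83; M_out = 344.83 + (+190) = 534.83.
T_out = 10⁶/534.83 = 1869.8 K → 1870 K; t = 18.7.
G = 99.47·ln 18.7 − 161.1 = 99.47·2.9285 − 161.1 = 130.200.
Rounded: 130.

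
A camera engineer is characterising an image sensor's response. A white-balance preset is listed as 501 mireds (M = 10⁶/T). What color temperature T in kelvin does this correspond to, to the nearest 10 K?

2000 K

T = 10⁶ / 501 = 1996.01 K → 2000 K.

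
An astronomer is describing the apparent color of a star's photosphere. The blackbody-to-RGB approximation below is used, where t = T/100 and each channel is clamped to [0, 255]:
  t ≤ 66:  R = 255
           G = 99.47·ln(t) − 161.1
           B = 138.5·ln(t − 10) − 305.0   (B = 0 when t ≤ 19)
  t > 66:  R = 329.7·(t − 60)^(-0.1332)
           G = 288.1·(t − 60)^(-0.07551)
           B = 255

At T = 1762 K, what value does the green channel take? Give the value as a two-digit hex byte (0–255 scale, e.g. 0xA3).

t = 1762/100 = 17.62; the t ≤ 66 branch applies.
G = 99.47·ln 17.62 − 161.1 = 99.47·2.8690 − 161.1 = 124.283.
Rounded: 124; in hex, 0x7C.

0x7C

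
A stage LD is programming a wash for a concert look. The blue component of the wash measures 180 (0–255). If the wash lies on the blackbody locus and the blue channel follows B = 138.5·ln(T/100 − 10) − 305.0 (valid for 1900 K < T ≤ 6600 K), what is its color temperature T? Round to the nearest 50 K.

4300 K

ln(t − 10) = (180 + 305.0) / 138.5 = 3.5018.
t − 10 = e^3.5018 = 33.175, so t = 43.175.
T = 100·t = 4318 K → 4300 K to the nearest 50 K.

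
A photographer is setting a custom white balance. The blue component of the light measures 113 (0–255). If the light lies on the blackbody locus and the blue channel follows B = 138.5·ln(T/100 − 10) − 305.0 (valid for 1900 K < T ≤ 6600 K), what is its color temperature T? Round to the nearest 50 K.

ln(t − 10) = (113 + 305.0) / 138.5 = 3.0181.
t − 10 = e^3.0181 = 20.451, so t = 30.451.
T = 100·t = 3045 K → 3050 K to the nearest 50 K.

3050 K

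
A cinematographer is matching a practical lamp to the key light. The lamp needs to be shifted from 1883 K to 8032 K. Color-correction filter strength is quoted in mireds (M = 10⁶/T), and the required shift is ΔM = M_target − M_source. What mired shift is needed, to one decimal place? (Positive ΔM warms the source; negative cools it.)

M_source = 10⁶/1883 = 531.067; M_target = 10⁶/8032 = 124.502.
ΔM = 124.502 − 531.067 = -406.565 → -406.6 mireds, a cooling shift.

-406.6 mireds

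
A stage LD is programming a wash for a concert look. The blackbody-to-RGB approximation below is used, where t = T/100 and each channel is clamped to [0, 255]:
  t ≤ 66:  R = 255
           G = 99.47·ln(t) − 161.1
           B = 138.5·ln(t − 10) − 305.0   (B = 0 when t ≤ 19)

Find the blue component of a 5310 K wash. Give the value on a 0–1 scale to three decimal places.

0.848

t = 5310/100 = 53.1; the t ≤ 66 branch applies.
B = 138.5·ln(53.1 − 10) − 305.0 = 138.5·ln 43.1 − 305.0 = 138.5·3.7635 − 305.0 = 216.248.
On a 0–1 scale: 216.248/255 = 0.8480 → 0.848.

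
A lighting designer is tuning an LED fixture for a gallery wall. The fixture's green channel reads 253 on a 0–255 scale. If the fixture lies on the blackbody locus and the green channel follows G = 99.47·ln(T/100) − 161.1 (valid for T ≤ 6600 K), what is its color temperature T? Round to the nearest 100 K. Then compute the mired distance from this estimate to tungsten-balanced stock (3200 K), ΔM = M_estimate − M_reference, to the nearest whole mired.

-156 mireds

ln t = (253 + 161.1) / 99.47 = 4.1631.
t = e^4.1631 = 64.268.
T = 100·t = 6427 K → 6400 K to the nearest 100 K.
M_estimate = 10⁶/6400 = 156.25; M_reference = 10⁶/3200 = 312.50.
ΔM = 156.25 − 312.50 = -156.25 → -156 mireds.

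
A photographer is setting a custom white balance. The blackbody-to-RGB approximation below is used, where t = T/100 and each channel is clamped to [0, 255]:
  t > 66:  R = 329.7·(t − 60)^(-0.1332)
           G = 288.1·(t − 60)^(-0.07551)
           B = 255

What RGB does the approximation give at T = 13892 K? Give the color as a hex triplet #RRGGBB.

t = 13892/100 = 138.92; the t > 66 branch applies.
R = 329.7·(138.92 − 60)^(-0.1332) = 329.7·78.92^(-0.1332) = 329.7·0.55885 = 184.253.
G = 288.1·(138.92 − 60)^(-0.07551) = 288.1·78.92^(-0.07551) = 288.1·0.71902 = 207.151.
B = 255 by definition for t > 66.
Rounded: (184, 207, 255).
In hex: #B8CFFF.

#B8CFFF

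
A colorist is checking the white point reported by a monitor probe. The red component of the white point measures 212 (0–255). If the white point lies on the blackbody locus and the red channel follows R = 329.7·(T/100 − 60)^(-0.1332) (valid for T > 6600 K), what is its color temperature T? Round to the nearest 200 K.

8800 K

(t − 60)^(-0.1332) = 212/329.7 = 0.64301.
t − 60 = 0.64301^(1/-0.1332) = 0.64301^(-7.508) = 27.530, so t = 87.530.
T = 100·t = 8753 K → 8800 K to the nearest 200 K.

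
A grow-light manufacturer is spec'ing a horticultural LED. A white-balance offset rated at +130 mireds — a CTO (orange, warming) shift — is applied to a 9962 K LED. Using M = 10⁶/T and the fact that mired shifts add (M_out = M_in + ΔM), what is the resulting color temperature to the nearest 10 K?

4340 K

M_in = 10⁶/9962 = 100.38 mireds.
M_out = 100.38 + (+130) = 230.38 mireds.
T_out = 10⁶/230.38 = 4340.6 K → 4340 K.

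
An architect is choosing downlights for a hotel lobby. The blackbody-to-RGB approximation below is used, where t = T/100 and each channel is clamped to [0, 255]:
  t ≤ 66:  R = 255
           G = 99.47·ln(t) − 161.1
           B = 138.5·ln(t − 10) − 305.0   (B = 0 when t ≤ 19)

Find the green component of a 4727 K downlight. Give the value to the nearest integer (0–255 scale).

t = 4727/100 = 47.27; the t ≤ 66 branch applies.
G = 99.47·ln 47.27 − 161.1 = 99.47·3.8559 − 161.1 = 222.444.
Rounded: 222.

222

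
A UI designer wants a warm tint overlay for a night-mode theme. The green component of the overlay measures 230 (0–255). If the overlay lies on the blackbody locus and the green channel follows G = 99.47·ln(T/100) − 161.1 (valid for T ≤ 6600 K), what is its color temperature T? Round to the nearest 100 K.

5100 K

ln t = (230 + 161.1) / 99.47 = 3.9318.
t = e^3.9318 = 51.001.
T = 100·t = 5100 K → 5100 K to the nearest 100 K.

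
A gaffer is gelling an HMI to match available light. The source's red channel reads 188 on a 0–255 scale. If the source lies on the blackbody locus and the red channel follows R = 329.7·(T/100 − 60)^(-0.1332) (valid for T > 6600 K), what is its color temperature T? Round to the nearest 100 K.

(t − 60)^(-0.1332) = 188/329.7 = 0.57022.
t − 60 = 0.57022^(1/-0.1332) = 0.57022^(-7.508) = 67.848, so t = 127.848.
T = 100·t = 12785 K → 12800 K to the nearest 100 K.

12800 K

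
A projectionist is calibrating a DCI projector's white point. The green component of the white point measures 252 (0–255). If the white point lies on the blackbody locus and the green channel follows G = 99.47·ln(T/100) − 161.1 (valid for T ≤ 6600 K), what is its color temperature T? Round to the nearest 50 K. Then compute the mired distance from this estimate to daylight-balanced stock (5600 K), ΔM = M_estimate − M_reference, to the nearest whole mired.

ln t = (252 + 161.1) / 99.47 = 4.1530.
t = e^4.1530 = 63.625.
T = 100·t = 6363 K → 6350 K to the nearest 50 K.
M_estimate = 10⁶/6350 = 157.48; M_reference = 10⁶/5600 = 178.57.
ΔM = 157.48 − 178.57 = -21.09 → -21 mireds.

-21 mireds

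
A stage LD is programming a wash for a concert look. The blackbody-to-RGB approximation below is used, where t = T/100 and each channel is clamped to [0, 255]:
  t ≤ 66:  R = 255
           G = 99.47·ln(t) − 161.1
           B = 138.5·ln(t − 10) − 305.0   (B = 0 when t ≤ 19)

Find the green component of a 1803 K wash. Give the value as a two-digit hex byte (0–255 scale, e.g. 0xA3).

0x7F

t = 1803/100 = 18.03; the t ≤ 66 branch applies.
G = 99.47·ln 18.03 − 161.1 = 99.47·2.8920 − 161.1 = 126.571.
Rounded: 127; in hex, 0x7F.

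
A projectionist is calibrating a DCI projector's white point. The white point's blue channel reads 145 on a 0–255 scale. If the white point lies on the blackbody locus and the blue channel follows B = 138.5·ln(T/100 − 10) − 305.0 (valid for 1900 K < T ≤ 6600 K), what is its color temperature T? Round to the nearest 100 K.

ln(t − 10) = (145 + 305.0) / 138.5 = 3.2491.
t − 10 = e^3.2491 = 25.767, so t = 35.767.
T = 100·t = 3577 K → 3600 K to the nearest 100 K.

3600 K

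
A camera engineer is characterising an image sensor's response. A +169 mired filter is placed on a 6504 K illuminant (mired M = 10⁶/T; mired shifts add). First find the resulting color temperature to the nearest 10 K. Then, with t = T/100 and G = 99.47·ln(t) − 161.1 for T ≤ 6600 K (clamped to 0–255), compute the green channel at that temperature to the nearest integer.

M_in = 10⁶/6504 = 153.75; M_out = 153.75 + (+169) = 322.75.
T_out = 10⁶/322.75 = 3098.4 K → 3100 K; t = 31.
G = 99.47·ln 31 − 161.1 = 99.47·3.4340 − 161.1 = 180.479.
Rounded: 180.

180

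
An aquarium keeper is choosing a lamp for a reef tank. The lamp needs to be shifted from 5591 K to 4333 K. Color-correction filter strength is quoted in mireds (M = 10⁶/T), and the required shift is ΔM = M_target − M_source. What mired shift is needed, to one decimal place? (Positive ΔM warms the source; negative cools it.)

M_source = 10⁶/5591 = 178.859; M_target = 10⁶/4333 = 230.787.
ΔM = 230.787 − 178.859 = 51.928 → +51.9 mireds, a warming shift.

+51.9 mireds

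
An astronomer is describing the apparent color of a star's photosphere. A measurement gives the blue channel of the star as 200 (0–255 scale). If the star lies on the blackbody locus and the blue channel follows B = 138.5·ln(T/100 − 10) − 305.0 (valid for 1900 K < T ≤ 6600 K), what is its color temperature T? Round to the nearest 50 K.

ln(t − 10) = (200 + 305.0) / 138.5 = 3.6462.
t − 10 = e^3.6462 = 38.329, so t = 48.329.
T = 100·t = 4833 K → 4850 K to the nearest 50 K.

4850 K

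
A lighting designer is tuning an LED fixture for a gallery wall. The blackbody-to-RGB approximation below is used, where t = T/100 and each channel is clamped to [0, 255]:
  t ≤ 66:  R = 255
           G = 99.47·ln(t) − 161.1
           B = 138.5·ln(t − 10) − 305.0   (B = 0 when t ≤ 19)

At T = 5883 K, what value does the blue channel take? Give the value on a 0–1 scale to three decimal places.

0.916

t = 5883/100 = 58.83; the t ≤ 66 branch applies.
B = 138.5·ln(58.83 − 10) − 305.0 = 138.5·ln 48.83 − 305.0 = 138.5·3.8883 − 305.0 = 233.536.
On a 0–1 scale: 233.536/255 = 0.9158 → 0.916.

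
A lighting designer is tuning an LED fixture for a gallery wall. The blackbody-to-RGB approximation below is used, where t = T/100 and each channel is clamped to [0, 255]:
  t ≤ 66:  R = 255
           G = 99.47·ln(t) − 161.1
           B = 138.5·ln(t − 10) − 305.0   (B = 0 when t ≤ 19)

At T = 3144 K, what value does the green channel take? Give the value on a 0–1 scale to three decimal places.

t = 3144/100 = 31.44; the t ≤ 66 branch applies.
G = 99.47·ln 31.44 − 161.1 = 99.47·3.4481 − 161.1 = 181.881.
On a 0–1 scale: 181.881/255 = 0.7133 → 0.713.

0.713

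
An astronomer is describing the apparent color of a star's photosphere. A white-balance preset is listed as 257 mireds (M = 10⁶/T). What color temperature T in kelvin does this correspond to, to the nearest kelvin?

T = 10⁶ / 257 = 3891.05 K → 3891 K.

3891 K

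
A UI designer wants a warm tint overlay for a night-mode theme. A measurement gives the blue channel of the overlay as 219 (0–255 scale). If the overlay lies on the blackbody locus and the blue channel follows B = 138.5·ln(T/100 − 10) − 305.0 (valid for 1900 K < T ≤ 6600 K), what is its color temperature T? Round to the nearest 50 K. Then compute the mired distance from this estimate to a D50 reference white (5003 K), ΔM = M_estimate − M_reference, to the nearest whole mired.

-15 mireds

ln(t − 10) = (219 + 305.0) / 138.5 = 3.7834.
t − 10 = e^3.7834 = 43.965, so t = 53.965.
T = 100·t = 5396 K → 5400 K to the nearest 50 K.
M_estimate = 10⁶/5400 = 185.19; M_reference = 10⁶/5003 = 199.88.
ΔM = 185.19 − 199.88 = -14.69 → -15 mireds.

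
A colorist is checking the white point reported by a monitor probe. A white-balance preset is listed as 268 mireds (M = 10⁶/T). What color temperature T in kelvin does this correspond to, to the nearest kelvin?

3731 K

T = 10⁶ / 268 = 3731.34 K → 3731 K.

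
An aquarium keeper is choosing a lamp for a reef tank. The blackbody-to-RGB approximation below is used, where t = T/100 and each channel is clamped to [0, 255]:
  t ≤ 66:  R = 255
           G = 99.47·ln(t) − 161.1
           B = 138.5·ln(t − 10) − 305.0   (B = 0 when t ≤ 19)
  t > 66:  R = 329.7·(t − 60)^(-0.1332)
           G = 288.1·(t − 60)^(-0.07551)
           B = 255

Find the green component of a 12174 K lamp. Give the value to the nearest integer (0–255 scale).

t = 12174/100 = 121.74; the t > 66 branch applies.
G = 288.1·(121.74 − 60)^(-0.07551) = 288.1·61.74^(-0.07551) = 288.1·0.73248 = 211.027.
Rounded: 211.

211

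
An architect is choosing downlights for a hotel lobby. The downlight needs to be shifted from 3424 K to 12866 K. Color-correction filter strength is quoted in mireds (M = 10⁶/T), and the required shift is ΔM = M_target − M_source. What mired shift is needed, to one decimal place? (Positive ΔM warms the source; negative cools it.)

-214.3 mireds

M_source = 10⁶/3424 = 292.056; M_target = 10⁶/12866 = 77.724.
ΔM = 77.724 − 292.056 = -214.332 → -214.3 mireds, a cooling shift.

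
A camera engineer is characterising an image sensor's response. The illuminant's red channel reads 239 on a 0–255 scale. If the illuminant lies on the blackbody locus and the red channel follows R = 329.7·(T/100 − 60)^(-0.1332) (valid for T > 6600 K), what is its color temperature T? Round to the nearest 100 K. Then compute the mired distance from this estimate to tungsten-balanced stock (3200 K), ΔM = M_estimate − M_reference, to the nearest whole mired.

-172 mireds

(t − 60)^(-0.1332) = 239/329.7 = 0.72490.
t − 60 = 0.72490^(1/-0.1332) = 0.72490^(-7.508) = 11.193, so t = 71.193.
T = 100·t = 7119 K → 7100 K to the nearest 100 K.
M_estimate = 10⁶/7100 = 140.85; M_reference = 10⁶/3200 = 312.50.
ΔM = 140.85 − 312.50 = -171.65 → -172 mireds.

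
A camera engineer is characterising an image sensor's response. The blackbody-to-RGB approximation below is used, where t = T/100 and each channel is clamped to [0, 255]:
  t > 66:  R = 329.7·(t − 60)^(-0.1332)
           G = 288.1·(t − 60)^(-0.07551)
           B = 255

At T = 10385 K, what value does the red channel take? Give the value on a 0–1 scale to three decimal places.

0.781

t = 10385/100 = 103.85; the t > 66 branch applies.
R = 329.7·(103.85 − 60)^(-0.1332) = 329.7·43.85^(-0.1332) = 329.7·0.60435 = 199.255.
On a 0–1 scale: 199.255/255 = 0.7814 → 0.781.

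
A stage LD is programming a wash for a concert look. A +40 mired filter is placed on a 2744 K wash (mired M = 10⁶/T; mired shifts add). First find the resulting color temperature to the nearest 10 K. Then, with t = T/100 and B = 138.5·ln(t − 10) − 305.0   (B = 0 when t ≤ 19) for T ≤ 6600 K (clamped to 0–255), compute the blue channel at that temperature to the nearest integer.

M_in = 10⁶/2744 = 364.43; M_out = 364.43 + (+40) = 404.43.
T_out = 10⁶/404.43 = 2472.6 K → 2470 K; t = 24.7.
B = 138.5·ln(24.7 − 10) − 305.0 = 138.5·ln 14.7 − 305.0 = 138.5·2.6878 − 305.0 = 67.267.
Rounded: 67.

67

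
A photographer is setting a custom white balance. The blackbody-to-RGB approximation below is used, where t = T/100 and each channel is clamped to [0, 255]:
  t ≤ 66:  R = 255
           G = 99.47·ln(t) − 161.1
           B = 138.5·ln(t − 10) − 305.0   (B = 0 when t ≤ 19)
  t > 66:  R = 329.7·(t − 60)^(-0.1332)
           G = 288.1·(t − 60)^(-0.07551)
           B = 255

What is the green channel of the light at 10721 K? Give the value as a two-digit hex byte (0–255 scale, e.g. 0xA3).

0xD7

t = 10721/100 = 107.21; the t > 66 branch applies.
G = 288.1·(107.21 − 60)^(-0.07551) = 288.1·47.21^(-0.07551) = 288.1·0.74747 = 215.346.
Rounded: 215; in hex, 0xD7.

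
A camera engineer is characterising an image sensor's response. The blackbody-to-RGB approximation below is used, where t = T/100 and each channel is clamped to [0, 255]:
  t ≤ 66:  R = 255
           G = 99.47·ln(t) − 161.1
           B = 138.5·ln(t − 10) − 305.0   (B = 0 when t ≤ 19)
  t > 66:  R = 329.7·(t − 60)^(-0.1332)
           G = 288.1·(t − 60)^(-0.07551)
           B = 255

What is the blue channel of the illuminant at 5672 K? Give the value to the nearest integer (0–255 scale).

227

t = 5672/100 = 56.72; the t ≤ 66 branch applies.
B = 138.5·ln(56.72 − 10) − 305.0 = 138.5·ln 46.72 − 305.0 = 138.5·3.8442 − 305.0 = 227.418.
Rounded: 227.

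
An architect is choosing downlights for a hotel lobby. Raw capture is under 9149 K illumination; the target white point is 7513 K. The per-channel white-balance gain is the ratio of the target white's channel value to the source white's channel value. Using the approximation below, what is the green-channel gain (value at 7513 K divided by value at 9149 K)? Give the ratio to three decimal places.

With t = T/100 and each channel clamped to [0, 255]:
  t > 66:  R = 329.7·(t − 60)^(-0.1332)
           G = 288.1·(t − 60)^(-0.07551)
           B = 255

At 9149 K (t = 91.49):
  G = 288.1·(91.49 − 60)^(-0.07551) = 288.1·31.49^(-0.07551) = 288.1·0.77068 = 222.032.
At 7513 K (t = 75.13):
  G = 288.1·(75.13 − 60)^(-0.07551) = 288.1·15.13^(-0.07551) = 288.1·0.81454 = 234.668.
Gain = 234.668 / 222.032 = 1.0569 → 1.057.

1.057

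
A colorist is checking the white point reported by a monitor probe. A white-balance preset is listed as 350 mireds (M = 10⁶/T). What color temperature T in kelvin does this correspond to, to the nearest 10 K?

2860 K

T = 10⁶ / 350 = 2857.14 K → 2860 K.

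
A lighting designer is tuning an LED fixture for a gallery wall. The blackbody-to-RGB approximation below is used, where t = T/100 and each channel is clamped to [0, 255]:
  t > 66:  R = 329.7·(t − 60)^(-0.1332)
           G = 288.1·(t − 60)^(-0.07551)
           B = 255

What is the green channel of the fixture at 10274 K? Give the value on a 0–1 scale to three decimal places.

0.851

t = 10274/100 = 102.74; the t > 66 branch applies.
G = 288.1·(102.74 − 60)^(-0.07551) = 288.1·42.74^(-0.07551) = 288.1·0.75311 = 216.970.
On a 0–1 scale: 216.970/255 = 0.8509 → 0.851.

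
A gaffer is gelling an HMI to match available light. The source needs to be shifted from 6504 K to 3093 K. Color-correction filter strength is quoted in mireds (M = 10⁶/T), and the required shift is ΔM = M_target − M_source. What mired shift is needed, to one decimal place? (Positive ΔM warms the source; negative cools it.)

+169.6 mireds

M_source = 10⁶/6504 = 153.752; M_target = 10⁶/3093 = 323.311.
ΔM = 323.311 − 153.752 = 169.559 → +169.6 mireds, a warming shift.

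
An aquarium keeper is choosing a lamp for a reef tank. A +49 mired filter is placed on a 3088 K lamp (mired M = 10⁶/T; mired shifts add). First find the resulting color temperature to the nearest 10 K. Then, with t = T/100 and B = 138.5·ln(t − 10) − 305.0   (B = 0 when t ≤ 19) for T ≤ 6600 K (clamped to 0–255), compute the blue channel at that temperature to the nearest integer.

M_in = 10⁶/3088 = 323.83; M_out = 323.83 + (+49) = 372.83.
T_out = 10⁶/372.83 = 2682.2 K → 2680 K; t = 26.8.
B = 138.5·ln(26.8 − 10) − 305.0 = 138.5·ln 16.8 − 305.0 = 138.5·2.8214 − 305.0 = 85.761.
Rounded: 86.

86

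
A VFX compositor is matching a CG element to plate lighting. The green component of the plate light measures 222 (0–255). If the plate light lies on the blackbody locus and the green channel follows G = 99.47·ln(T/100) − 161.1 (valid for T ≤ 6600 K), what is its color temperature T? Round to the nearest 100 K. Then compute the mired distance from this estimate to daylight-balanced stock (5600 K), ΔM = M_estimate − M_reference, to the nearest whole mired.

ln t = (222 + 161.1) / 99.47 = 3.8514.
t = e^3.8514 = 47.059.
T = 100·t = 4706 K → 4700 K to the nearest 100 K.
M_estimate = 10⁶/4700 = 212.77; M_reference = 10⁶/5600 = 178.57.
ΔM = 212.77 − 178.57 = 34.19 → +34 mireds.

+34 mireds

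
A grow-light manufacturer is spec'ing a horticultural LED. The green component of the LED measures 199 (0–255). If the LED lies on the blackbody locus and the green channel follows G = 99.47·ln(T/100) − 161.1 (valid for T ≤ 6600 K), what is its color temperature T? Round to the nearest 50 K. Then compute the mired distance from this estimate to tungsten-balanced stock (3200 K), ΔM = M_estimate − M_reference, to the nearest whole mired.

-46 mireds

ln t = (199 + 161.1) / 99.47 = 3.6202.
t = e^3.6202 = 37.345.
T = 100·t = 3734 K → 3750 K to the nearest 50 K.
M_estimate = 10⁶/3750 = 266.67; M_reference = 10⁶/3200 = 312.50.
ΔM = 266.67 − 312.50 = -45.83 → -46 mireds.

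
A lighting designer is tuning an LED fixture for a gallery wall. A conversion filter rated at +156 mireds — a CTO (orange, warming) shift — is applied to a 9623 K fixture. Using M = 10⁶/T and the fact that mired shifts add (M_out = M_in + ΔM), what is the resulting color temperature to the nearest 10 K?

3850 K

M_in = 10⁶/9623 = 103.92 mireds.
M_out = 103.92 + (+156) = 259.92 mireds.
T_out = 10⁶/259.92 = 3847.4 K → 3850 K.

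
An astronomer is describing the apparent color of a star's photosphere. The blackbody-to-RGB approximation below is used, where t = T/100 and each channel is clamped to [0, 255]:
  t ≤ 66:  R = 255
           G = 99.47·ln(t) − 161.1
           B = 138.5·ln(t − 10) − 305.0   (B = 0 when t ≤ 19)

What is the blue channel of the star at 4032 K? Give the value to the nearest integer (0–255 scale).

t = 4032/100 = 40.32; the t ≤ 66 branch applies.
B = 138.5·ln(40.32 − 10) − 305.0 = 138.5·ln 30.32 − 305.0 = 138.5·3.4118 − 305.0 = 167.535.
Rounded: 168.

168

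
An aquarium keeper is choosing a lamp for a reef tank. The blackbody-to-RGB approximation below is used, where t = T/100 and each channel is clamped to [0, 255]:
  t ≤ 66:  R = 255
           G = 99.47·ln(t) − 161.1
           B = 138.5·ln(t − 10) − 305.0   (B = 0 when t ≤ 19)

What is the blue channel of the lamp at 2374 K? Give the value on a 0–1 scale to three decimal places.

t = 2374/100 = 23.74; the t ≤ 66 branch applies.
B = 138.5·ln(23.74 − 10) − 305.0 = 138.5·ln 13.74 − 305.0 = 138.5·2.6203 − 305.0 = 57.913.
On a 0–1 scale: 57.913/255 = 0.2271 → 0.227.

0.227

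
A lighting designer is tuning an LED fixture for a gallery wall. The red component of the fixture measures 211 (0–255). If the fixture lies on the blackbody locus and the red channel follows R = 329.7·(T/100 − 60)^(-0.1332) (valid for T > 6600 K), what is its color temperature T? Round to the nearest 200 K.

8800 K

(t − 60)^(-0.1332) = 211/329.7 = 0.63998.
t − 60 = 0.63998^(1/-0.1332) = 0.63998^(-7.508) = 28.525, so t = 88.525.
T = 100·t = 8853 K → 8800 K to the nearest 200 K.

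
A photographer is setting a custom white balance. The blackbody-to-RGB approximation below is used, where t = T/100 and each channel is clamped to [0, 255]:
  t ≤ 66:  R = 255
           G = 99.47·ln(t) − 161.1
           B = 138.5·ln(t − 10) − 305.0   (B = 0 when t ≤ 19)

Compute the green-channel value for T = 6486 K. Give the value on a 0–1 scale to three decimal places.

t = 6486/100 = 64.86; the t ≤ 66 branch applies.
G = 99.47·ln 64.86 − 161.1 = 99.47·4.1722 − 161.1 = 253.912.
On a 0–1 scale: 253.912/255 = 0.9957 → 0.996.

0.996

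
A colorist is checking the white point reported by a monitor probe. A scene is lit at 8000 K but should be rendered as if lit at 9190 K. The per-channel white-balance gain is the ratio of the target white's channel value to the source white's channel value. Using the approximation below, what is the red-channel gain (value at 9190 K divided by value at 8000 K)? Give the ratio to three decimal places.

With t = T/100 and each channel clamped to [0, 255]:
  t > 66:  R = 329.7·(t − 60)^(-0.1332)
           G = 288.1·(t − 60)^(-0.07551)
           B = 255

0.940

At 8000 K (t = 80):
  R = 329.7·(80 − 60)^(-0.1332) = 329.7·20^(-0.1332) = 329.7·0.67097 = 221.219.
At 9190 K (t = 91.9):
  R = 329.7·(91.9 − 60)^(-0.1332) = 329.7·31.9^(-0.1332) = 329.7·0.63051 = 207.881.
Gain = 207.881 / 221.219 = 0.9397 → 0.940.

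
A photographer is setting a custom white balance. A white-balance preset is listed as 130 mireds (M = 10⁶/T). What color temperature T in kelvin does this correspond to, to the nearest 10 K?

7690 K

T = 10⁶ / 130 = 7692.31 K → 7690 K.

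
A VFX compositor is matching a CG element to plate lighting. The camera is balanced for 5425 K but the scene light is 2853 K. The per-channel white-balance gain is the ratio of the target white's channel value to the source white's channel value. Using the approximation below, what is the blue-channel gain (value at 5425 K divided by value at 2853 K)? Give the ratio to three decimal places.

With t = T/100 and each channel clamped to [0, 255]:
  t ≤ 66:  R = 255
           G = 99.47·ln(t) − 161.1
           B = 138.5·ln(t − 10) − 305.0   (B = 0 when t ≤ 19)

At 2853 K (t = 28.53):
  B = 138.5·ln(28.53 − 10) − 305.0 = 138.5·ln 18.53 − 305.0 = 138.5·2.9194 − 305.0 = 99.336.
At 5425 K (t = 54.25):
  B = 138.5·ln(54.25 − 10) − 305.0 = 138.5·ln 44.25 − 305.0 = 138.5·3.7899 − 305.0 = 219.895.
Gain = 219.895 / 99.336 = 2.2137 → 2.214.

2.214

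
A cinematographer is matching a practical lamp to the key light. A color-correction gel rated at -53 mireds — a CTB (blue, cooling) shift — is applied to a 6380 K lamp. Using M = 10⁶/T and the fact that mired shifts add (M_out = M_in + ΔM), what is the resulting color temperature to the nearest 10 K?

M_in = 10⁶/6380 = 156.74 mireds.
M_out = 156.74 + (-53) = 103.74 mireds.
T_out = 10⁶/103.74 = 9639.5 K → 9640 K.

9640 K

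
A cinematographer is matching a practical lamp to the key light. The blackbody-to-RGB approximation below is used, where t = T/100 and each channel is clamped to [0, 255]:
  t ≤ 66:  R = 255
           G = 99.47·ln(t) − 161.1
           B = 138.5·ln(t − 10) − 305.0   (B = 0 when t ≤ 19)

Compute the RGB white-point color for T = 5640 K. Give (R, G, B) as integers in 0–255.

(255, 240, 226)

t = 5640/100 = 56.4; the t ≤ 66 branch applies.
R = 255 by definition for t ≤ 66.
G = 99.47·ln 56.4 − 161.1 = 99.47·4.0325 − 161.1 = 240.010.
B = 138.5·ln(56.4 − 10) − 305.0 = 138.5·ln 46.4 − 305.0 = 138.5·3.8373 − 305.0 = 226.466.
Rounded: (255, 240, 226).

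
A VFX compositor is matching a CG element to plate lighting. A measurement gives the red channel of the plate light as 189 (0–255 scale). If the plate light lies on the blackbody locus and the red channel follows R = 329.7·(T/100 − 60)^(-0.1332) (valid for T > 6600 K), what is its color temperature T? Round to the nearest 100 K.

12500 K

(t − 60)^(-0.1332) = 189/329.7 = 0.57325.
t − 60 = 0.57325^(1/-0.1332) = 0.57325^(-7.508) = 65.199, so t = 125.199.
T = 100·t = 12520 K → 12500 K to the nearest 100 K.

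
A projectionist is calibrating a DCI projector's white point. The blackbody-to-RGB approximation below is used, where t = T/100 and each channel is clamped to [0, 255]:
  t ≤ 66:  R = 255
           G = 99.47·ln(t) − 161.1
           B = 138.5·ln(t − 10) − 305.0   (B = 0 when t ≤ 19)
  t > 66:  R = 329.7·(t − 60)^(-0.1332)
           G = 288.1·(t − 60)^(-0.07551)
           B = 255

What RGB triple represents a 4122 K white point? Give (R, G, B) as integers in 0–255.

(255, 209, 172)

t = 4122/100 = 41.22; the t ≤ 66 branch applies.
R = 255 by definition for t ≤ 66.
G = 99.47·ln 41.22 − 161.1 = 99.47·3.7189 − 161.1 = 208.821.
B = 138.5·ln(41.22 − 10) − 305.0 = 138.5·ln 31.22 − 305.0 = 138.5·3.4411 − 305.0 = 171.587.
Rounded: (255, 209, 172).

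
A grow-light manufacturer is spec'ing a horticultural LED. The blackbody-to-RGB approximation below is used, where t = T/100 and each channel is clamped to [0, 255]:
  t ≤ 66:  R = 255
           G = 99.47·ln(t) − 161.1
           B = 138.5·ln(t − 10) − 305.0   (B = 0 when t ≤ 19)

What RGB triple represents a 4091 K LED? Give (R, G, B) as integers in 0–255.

t = 4091/100 = 40.91; the t ≤ 66 branch applies.
R = 255 by definition for t ≤ 66.
G = 99.47·ln 40.91 − 161.1 = 99.47·3.7114 − 161.1 = 208.070.
B = 138.5·ln(40.91 − 10) − 305.0 = 138.5·ln 30.91 − 305.0 = 138.5·3.4311 − 305.0 = 170.205.
Rounded: (255, 208, 170).

(255, 208, 170)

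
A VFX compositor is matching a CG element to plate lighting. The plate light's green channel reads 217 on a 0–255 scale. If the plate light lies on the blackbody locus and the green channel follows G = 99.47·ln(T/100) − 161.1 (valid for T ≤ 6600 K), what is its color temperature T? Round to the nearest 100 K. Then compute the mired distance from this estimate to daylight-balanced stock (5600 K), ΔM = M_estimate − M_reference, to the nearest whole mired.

ln t = (217 + 161.1) / 99.47 = 3.8011.
t = e^3.8011 = 44.752.
T = 100·t = 4475 K → 4500 K to the nearest 100 K.
M_estimate = 10⁶/4500 = 222.22; M_reference = 10⁶/5600 = 178.57.
ΔM = 222.22 − 178.57 = 43.65 → +44 mireds.

+44 mireds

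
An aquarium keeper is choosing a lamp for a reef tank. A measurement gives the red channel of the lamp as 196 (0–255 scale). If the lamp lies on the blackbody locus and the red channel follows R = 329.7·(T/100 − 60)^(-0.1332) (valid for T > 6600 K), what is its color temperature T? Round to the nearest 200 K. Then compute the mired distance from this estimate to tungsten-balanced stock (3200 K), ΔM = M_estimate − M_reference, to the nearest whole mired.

-222 mireds

(t − 60)^(-0.1332) = 196/329.7 = 0.59448.
t − 60 = 0.59448^(1/-0.1332) = 0.59448^(-7.508) = 49.621, so t = 109.621.
T = 100·t = 10962 K → 11000 K to the nearest 200 K.
M_estimate = 10⁶/11000 = 90.91; M_reference = 10⁶/3200 = 312.50.
ΔM = 90.91 − 312.50 = -221.59 → -222 mireds.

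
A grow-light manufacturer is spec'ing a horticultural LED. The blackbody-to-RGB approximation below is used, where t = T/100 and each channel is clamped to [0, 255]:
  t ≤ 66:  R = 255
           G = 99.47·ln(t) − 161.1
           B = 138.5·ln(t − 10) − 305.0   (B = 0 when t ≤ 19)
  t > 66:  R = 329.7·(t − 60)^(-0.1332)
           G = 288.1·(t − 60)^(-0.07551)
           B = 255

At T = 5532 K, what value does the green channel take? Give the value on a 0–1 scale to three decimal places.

0.934

t = 5532/100 = 55.32; the t ≤ 66 branch applies.
G = 99.47·ln 55.32 − 161.1 = 99.47·4.0131 − 161.1 = 238.086.
On a 0–1 scale: 238.086/255 = 0.9337 → 0.934.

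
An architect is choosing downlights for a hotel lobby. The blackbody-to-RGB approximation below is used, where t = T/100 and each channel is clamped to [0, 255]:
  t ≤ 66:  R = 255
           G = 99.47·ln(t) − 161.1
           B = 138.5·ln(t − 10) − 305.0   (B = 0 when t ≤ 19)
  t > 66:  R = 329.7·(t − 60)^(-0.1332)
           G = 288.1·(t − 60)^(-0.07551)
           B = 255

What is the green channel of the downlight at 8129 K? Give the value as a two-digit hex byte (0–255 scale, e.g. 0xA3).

0xE5

t = 8129/100 = 81.29; the t > 66 branch applies.
G = 288.1·(81.29 − 60)^(-0.07551) = 288.1·21.29^(-0.07551) = 288.1·0.79380 = 228.693.
Rounded: 229; in hex, 0xE5.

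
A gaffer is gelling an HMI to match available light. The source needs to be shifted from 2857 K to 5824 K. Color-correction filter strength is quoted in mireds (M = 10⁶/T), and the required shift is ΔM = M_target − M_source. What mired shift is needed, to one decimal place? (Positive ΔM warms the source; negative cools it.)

-178.3 mireds

M_source = 10⁶/2857 = 350.018; M_target = 10⁶/5824 = 171.703.
ΔM = 171.703 − 350.018 = -178.314 → -178.3 mireds, a cooling shift.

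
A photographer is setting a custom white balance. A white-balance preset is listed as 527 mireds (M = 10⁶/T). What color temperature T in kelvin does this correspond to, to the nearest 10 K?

T = 10⁶ / 527 = 1897.53 K → 1900 K.

1900 K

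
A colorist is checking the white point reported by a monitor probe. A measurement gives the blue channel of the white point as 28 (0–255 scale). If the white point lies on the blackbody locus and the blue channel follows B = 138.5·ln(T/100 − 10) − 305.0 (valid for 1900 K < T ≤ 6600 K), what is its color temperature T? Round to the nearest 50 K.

ln(t − 10) = (28 + 305.0) / 138.5 = 2.4043.
t − 10 = e^2.4043 = 11.071, so t = 21.071.
T = 100·t = 2107 K → 2100 K to the nearest 50 K.

2100 K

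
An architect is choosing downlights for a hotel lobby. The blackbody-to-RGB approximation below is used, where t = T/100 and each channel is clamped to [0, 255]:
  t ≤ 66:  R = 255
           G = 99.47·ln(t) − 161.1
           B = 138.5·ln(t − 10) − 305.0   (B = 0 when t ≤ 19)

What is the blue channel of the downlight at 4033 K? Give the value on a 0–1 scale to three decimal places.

0.657

t = 4033/100 = 40.33; the t ≤ 66 branch applies.
B = 138.5·ln(40.33 − 10) − 305.0 = 138.5·ln 30.33 − 305.0 = 138.5·3.4121 − 305.0 = 167.581.
On a 0–1 scale: 167.581/255 = 0.6572 → 0.657.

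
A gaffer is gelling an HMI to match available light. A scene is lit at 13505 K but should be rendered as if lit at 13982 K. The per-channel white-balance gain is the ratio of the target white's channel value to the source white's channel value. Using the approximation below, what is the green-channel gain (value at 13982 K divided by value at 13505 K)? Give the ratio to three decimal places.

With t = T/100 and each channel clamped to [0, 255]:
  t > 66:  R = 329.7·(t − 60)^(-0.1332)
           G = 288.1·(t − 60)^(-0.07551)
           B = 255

0.995

At 13505 K (t = 135.05):
  G = 288.1·(135.05 − 60)^(-0.07551) = 288.1·75.05^(-0.07551) = 288.1·0.72176 = 207.939.
At 13982 K (t = 139.82):
  G = 288.1·(139.82 − 60)^(-0.07551) = 288.1·79.82^(-0.07551) = 288.1·0.71841 = 206.974.
Gain = 206.974 / 207.939 = 0.9954 → 0.995.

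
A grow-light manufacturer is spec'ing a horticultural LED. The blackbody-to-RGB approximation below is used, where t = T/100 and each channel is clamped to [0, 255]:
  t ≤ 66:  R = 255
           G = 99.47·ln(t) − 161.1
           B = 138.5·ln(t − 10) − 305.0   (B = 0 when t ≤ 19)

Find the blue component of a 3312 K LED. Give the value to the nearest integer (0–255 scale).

t = 3312/100 = 33.12; the t ≤ 66 branch applies.
B = 138.5·ln(33.12 − 10) − 305.0 = 138.5·ln 23.12 − 305.0 = 138.5·3.1407 − 305.0 = 129.987.
Rounded: 130.

130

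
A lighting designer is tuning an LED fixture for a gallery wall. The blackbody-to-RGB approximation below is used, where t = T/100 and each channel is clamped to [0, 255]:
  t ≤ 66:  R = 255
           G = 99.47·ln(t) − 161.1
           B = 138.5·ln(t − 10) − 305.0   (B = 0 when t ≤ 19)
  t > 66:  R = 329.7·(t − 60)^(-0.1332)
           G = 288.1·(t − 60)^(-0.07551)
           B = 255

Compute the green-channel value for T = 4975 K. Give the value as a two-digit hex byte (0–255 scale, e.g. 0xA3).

0xE4

t = 4975/100 = 49.75; the t ≤ 66 branch applies.
G = 99.47·ln 49.75 − 161.1 = 99.47·3.9070 − 161.1 = 227.530.
Rounded: 228; in hex, 0xE4.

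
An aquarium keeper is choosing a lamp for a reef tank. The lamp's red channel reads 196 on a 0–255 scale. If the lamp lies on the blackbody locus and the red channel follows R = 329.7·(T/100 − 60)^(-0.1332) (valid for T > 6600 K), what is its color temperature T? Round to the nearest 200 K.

11000 K

(t − 60)^(-0.1332) = 196/329.7 = 0.59448.
t − 60 = 0.59448^(1/-0.1332) = 0.59448^(-7.508) = 49.621, so t = 109.621.
T = 100·t = 10962 K → 11000 K to the nearest 200 K.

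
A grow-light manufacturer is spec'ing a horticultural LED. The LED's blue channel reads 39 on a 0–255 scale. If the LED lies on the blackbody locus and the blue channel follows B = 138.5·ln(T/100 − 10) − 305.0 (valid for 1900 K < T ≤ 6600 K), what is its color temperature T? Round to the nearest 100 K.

2200 K

ln(t − 10) = (39 + 305.0) / 138.5 = 2.4838.
t − 10 = e^2.4838 = 11.986, so t = 21.986.
T = 100·t = 2199 K → 2200 K to the nearest 100 K.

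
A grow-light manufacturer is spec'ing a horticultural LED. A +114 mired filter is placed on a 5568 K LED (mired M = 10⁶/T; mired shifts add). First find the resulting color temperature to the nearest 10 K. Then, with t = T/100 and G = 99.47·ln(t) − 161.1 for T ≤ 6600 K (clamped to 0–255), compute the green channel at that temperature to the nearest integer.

M_in = 10⁶/5568 = 179.60; M_out = 179.60 + (+114) = 293.60.
T_out = 10⁶/293.60 = 3406.0 K → 3410 K; t = 34.1.
G = 99.47·ln 34.1 − 161.1 = 99.47·3.5293 − 161.1 = 189.959.
Rounded: 190.

190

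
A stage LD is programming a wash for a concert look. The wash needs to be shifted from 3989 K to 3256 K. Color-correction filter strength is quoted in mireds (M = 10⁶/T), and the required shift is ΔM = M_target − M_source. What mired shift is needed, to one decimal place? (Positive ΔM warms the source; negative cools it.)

+56.4 mireds

M_source = 10⁶/3989 = 250.689; M_target = 10⁶/3256 = 307.125.
ΔM = 307.125 − 250.689 = 56.436 → +56.4 mireds, a warming shift.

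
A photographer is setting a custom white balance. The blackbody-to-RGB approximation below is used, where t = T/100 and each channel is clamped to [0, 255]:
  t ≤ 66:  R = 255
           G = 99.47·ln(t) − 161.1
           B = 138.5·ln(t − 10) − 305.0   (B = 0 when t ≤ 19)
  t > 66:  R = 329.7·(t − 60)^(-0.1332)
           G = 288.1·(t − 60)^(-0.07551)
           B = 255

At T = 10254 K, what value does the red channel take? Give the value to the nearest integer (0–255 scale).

t = 10254/100 = 102.54; the t > 66 branch applies.
R = 329.7·(102.54 − 60)^(-0.1332) = 329.7·42.54^(-0.1332) = 329.7·0.60680 = 200.061.
Rounded: 200.

200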